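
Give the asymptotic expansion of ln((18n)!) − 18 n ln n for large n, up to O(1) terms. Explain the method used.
ln((18n)!) − 18 n ln n = 18(ln 18 − 1) n + (1/2) ln(2π·18n) + O(1/n)

Stirling: ln((18n)!) = 18n ln(18n) − 18n + (1/2) ln(2π·18n) + O(1/n).
Since 18n ln(18n) = 18n ln n + 18n ln 18, subtracting 18n ln n cancels the n ln n term exactly. What remains is 18(ln 18 − 1) n + (1/2) ln(2π·18n) + O(1/n).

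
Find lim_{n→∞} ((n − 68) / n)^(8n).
lim = e^(−544)

Rewrite as (1 − 68/n)^(8n). By the standard limit (1 + x/n)^n → e^x, we have (1 − 68/n)^n → e^(−68), and raising to the 8th power gives e^(−544).
More precisely, ln[(1 − 68/n)^(8n)] = 8n · ln(1 − 68/n) = 8n · (-68/n + O(1/n^2)) = -544 + O(1/n) → -544.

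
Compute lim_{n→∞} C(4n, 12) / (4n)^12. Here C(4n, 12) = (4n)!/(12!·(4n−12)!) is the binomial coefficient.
lim = 1/12! = 1/479001600

With N = 4n → ∞: C(N, 12) / N^12 = [N(N−1)…(N−11)] / (12! · N^12) = (1/12!) · 1 · (1 − 1/(4n)) · … · (1 − 11/(4n)). Each factor → 1 as N → ∞, so the limit is 1/12! = 1/479001600.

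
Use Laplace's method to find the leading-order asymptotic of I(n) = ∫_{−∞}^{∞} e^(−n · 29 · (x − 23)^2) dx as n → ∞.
I(n) = sqrt(π/(29n))

Here φ(x) = 29 · (x − 23)^2 has its unique minimum at x* = 23 with φ(x*) = 0 and φ''(x*) = 58. Laplace's method gives
  I(n) ~ e^(−n φ(x*)) · sqrt(2π / (n · φ''(x*))) = sqrt(2π / (58n)) = sqrt(π/(29n)).
This is exact: substituting u = (x − 23)·sqrt(29n) gives I(n) = (1/sqrt(29n)) ∫_{−∞}^{∞} e^(−u^2) du = sqrt(π/(29n)).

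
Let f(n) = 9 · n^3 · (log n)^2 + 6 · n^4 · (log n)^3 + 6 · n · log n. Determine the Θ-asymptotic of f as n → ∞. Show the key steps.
f(n) ∈ Θ(n^4 · (log n)^3)

Compare the terms by growth order. For large n, n^a · (log n)^b dominates n^a' · (log n)^b' iff a > a', or (a = a' and b > b'). Ranking the 3 terms shows the dominant one is 6 · n^4 · (log n)^3. Hence f(n) ∈ Θ(n^4 · (log n)^3).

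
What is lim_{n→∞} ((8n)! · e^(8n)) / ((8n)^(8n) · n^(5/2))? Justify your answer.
lim = 0

Stirling: (8n)! ~ sqrt(2π·8n) · (8n/e)^(8n). Hence
  (8n)! · e^(8n) / (8n)^(8n) ~ sqrt(2π·8n).
Dividing by n^(5/2): sqrt(2π·8n) / n^(5/2) = sqrt(2π·8) · n^((1−5)/2), so the expression behaves like sqrt(2π·8) · n^((1−5)/2) → 0.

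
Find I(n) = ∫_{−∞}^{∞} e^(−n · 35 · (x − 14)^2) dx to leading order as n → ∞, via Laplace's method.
I(n) = sqrt(π/(35n))

Here φ(x) = 35 · (x − 14)^2 has its unique minimum at x* = 14 with φ(x*) = 0 and φ''(x*) = 70. Laplace's method gives
  I(n) ~ e^(−n φ(x*)) · sqrt(2π / (n · φ''(x*))) = sqrt(2π / (70n)) = sqrt(π/(35n)).
This is exact: substituting u = (x − 14)·sqrt(35n) gives I(n) = (1/sqrt(35n)) ∫_{−∞}^{∞} e^(−u^2) du = sqrt(π/(35n)).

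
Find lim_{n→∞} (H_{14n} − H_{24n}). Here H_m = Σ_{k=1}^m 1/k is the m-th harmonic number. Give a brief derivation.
lim = ln(14/24) = ln(7/12)

Euler-Maclaurin gives H_m = ln m + γ + 1/(2m) + O(1/m^2). The γ and O(1/m) terms cancel in the difference:
  H_{14n} − H_{24n} = ln(14n) − ln(24n) + O(1/n) = ln(14/24) + O(1/n).
Hence the limit is ln(14/24) = ln(7/12).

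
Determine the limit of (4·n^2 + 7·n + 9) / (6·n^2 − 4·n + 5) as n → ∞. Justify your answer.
lim = 4/6 = 2/3

For large n the leading n^2 terms dominate both numerator and denominator. Dividing top and bottom by n^2, every other term tends to 0, leaving 4/6 = 2/3.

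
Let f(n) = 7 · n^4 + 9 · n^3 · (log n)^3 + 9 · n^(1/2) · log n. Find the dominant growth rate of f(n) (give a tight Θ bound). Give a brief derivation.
f(n) ∈ Θ(n^4)

Compare the terms by growth order. For large n, n^a · (log n)^b dominates n^a' · (log n)^b' iff a > a', or (a = a' and b > b'). Ranking the 3 terms shows the dominant one is 7 · n^4. Hence f(n) ∈ Θ(n^4).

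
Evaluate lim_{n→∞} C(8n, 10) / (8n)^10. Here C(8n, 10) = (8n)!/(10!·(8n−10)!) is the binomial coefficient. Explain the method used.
lim = 1/10! = 1/3628800

With N = 8n → ∞: C(N, 10) / N^10 = [N(N−1)…(N−9)] / (10! · N^10) = (1/10!) · 1 · (1 − 1/(8n)) · … · (1 − 9/(8n)). Each factor → 1 as N → ∞, so the limit is 1/10! = 1/3628800.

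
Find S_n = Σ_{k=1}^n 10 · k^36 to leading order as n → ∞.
S_n ~ 10 · n^37 / 37

By integral comparison (Euler-Maclaurin), Σ_{k=1}^n 10 · k^36 = 10 · ∫_0^n x^36 dx + O(n^36) = 10 · n^37/37 + O(n^36). (Equivalently, Faulhaber's formula gives the same leading term.)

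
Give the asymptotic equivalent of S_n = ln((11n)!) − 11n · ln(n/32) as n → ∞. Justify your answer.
S_n ~ 11n · (ln 352 − 1) + O(ln n)

Stirling: ln((11n)!) = 11n ln(11n) − 11n + O(ln n).
  S_n = 11n ln(11n) − 11n − 11n ln(n/32) + O(ln n)
      = 11n ln(11n) − 11n ln n + 11n ln 32 − 11n + O(ln n)
      = 11n ln 11 + 11n ln 32 − 11n + O(ln n)
      = 11n (ln 352 − 1) + O(ln n).
Numerically ln(352) − 1 ≈ 4.8636.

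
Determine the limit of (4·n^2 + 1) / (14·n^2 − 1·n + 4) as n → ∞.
lim = 4/14 = 2/7

For large n the leading n^2 terms dominate both numerator and denominator. Dividing top and bottom by n^2, every other term tends to 0, leaving 4/14 = 2/7.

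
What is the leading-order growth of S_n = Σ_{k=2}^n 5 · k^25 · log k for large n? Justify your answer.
S_n ~ 5 · n^26 log n / 26 − 5 · n^26 / 676

By integral comparison, S_n = ∫_1^n 5 · x^25 · log x dx + O(n^25 · log n). For the integral, ∫ x^25 log x dx = n^26 log n / 26 − n^26/676 (integration by parts). Hence S_n ~ 5 · n^26 log n / 26 − 5 · n^26 / 676.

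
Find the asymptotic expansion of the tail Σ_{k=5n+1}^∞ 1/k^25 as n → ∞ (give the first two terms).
Σ_{k>5n} 1/k^25 = 1/(24 · (5n)^24) − 1/(2 · (5n)^25) + O(1/(5n)^26)

Compare to the integral: ∫_{5n}^∞ x^(−25) dx = [−x^(−24)/24]_{5n}^∞ = 1/((25−1)·(5n)^24). The Euler-Maclaurin correction adds −f(5n)/2 = −1/(2·(5n)^25). Euler-Maclaurin then gives
  Σ_{k>5n} 1/k^25 = ∫_{5n}^∞ dx/x^25 − 1/(2·(5n)^25) + O(1/(5n)^26).
(Equivalently this is ζ(25) − Σ_{k≤5n} 1/k^25.)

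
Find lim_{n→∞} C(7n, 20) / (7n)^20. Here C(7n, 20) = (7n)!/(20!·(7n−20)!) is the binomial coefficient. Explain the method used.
lim = 1/20! = 1/2432902008176640000

With N = 7n → ∞: C(N, 20) / N^20 = [N(N−1)…(N−19)] / (20! · N^20) = (1/20!) · 1 · (1 − 1/(7n)) · … · (1 − 19/(7n)). Each factor → 1 as N → ∞, so the limit is 1/20! = 1/2432902008176640000.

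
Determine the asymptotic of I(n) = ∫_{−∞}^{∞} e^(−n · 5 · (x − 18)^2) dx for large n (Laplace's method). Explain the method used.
I(n) = sqrt(π/(5n))

Here φ(x) = 5 · (x − 18)^2 has its unique minimum at x* = 18 with φ(x*) = 0 and φ''(x*) = 10. Laplace's method gives
  I(n) ~ e^(−n φ(x*)) · sqrt(2π / (n · φ''(x*))) = sqrt(2π / (10n)) = sqrt(π/(5n)).
This is exact: substituting u = (x − 18)·sqrt(5n) gives I(n) = (1/sqrt(5n)) ∫_{−∞}^{∞} e^(−u^2) du = sqrt(π/(5n)).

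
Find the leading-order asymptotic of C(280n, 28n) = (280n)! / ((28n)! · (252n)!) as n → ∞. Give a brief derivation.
C(280n, 28n) ~ (10000000000/387420489)^(28n) · sqrt(5/(9π·28n))

Write N = 28n. Apply Stirling to each factorial:
  (10N)! ~ sqrt(2π·10N) · (10N/e)^(10N),
  N! ~ sqrt(2π N) · (N/e)^N,
  (9N)! ~ sqrt(2π·9N) · (9N/e)^(9N).
The exponential factors combine to (10N)^(10N) / (N^N · (9N)^(9N)) = 10^(10N)/9^(9N) = (10^10/9^9)^N = (10000000000/387420489)^N.
The square-root prefactors combine to sqrt(2π·10N) / (sqrt(2π N)·sqrt(2π·9N)) = sqrt(10 / (2π·9·N)) = sqrt(5/(9π·28n)).
Substituting N = 28n: C(280n, 28n) ~ (10000000000/387420489)^(28n) · sqrt(5/(9π·28n)).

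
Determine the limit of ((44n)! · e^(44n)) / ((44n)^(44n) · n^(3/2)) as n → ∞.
lim = 0

Stirling: (44n)! ~ sqrt(2π·44n) · (44n/e)^(44n). Hence
  (44n)! · e^(44n) / (44n)^(44n) ~ sqrt(2π·44n).
Dividing by n^(3/2): sqrt(2π·44n) / n^(3/2) = sqrt(2π·44) · n^((1−3)/2), so the expression behaves like sqrt(2π·44) · n^((1−3)/2) → 0.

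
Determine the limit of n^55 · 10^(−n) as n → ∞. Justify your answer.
lim = 0

Exponentials with base > 1 dominate every fixed polynomial: for any fixed c, n^c / 10^n → 0 as n → ∞ (e.g. by the ratio test, or by writing 10^n = e^(n ln 10) and noting e^(n ln 10) / n^c → ∞). Hence n^55 · 10^(−n) = n^55 / 10^n → 0.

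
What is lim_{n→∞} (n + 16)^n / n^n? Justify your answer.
lim = e^16

Rewrite as (1 + 16/n)^(n). By the standard limit (1 + x/n)^n → e^x, we have (1 + 16/n)^n → e^16, and raising to the 1st power gives e^16.
More precisely, ln[(1 + 16/n)^(n)] = n · ln(1 + 16/n) = n · (16/n + O(1/n^2)) = 16 + O(1/n) → 16.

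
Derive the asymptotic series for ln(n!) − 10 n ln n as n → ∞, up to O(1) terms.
ln(n!) − 10 n ln n = −9 n ln n − n + (1/2) ln(2π n) + O(1/n)

Stirling: ln((n)!) = n ln(n) − n + (1/2) ln(2π·n) + O(1/n).
Here n ln(n) = n ln n.
Subtract 10n ln n: leading term is (1 − 10) n ln n = −9 n ln n. The next term is −n. Then the (1/2) ln(2π·n) correction.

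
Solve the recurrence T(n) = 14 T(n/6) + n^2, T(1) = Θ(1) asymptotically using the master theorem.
T(n) = Θ(n^2)

log_6 14 ≈ 1.473. f(n) = n^2 dominates n^(log_6 14) since 2 > 1.473, and the regularity condition a·f(n/b) = 14·(n/6)^2 = (14/36)·n^2 ≤ c·f(n) holds with c = 14/36 ≈ 0.389 < 1. So this is Case 3: T(n) = Θ(f(n)) = Θ(n^2).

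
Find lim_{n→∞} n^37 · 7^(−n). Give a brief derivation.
lim = 0

Exponentials with base > 1 dominate every fixed polynomial: for any fixed c, n^c / 7^n → 0 as n → ∞ (e.g. by the ratio test, or by writing 7^n = e^(n ln 7) and noting e^(n ln 7) / n^c → ∞). Hence n^37 · 7^(−n) = n^37 / 7^n → 0.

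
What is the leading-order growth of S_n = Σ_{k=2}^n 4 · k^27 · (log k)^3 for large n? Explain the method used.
S_n ~ n^28 · (log n)^3 / 7

By integral comparison, S_n = ∫_1^n 4 · x^27 · (log x)^3 dx + O(n^27 · (log n)^3). For the integral, the leading term of ∫_1^n x^27 (log x)^3 dx is n^28/28 · (log n)^3 (by repeated integration by parts; each step lowers the log-exponent and produces a relatively O(1/log n) correction). Hence S_n ~ n^28 · (log n)^3 / 7.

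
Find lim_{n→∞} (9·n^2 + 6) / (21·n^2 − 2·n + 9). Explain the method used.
lim = 9/21 = 3/7

For large n the leading n^2 terms dominate both numerator and denominator. Dividing top and bottom by n^2, every other term tends to 0, leaving 9/21 = 3/7.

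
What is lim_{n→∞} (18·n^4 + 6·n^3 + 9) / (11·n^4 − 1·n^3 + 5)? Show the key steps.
lim = 18/11

For large n the leading n^4 terms dominate both numerator and denominator. Dividing top and bottom by n^4, every other term tends to 0, leaving 18/11.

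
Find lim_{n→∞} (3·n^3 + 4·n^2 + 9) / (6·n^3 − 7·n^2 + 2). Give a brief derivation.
lim = 3/6 = 1/2

For large n the leading n^3 terms dominate both numerator and denominator. Dividing top and bottom by n^3, every other term tends to 0, leaving 3/6 = 1/2.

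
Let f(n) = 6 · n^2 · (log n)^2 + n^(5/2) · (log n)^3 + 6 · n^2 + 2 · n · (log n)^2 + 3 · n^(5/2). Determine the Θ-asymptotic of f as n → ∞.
f(n) ∈ Θ(n^(5/2) · (log n)^3)

Compare the terms by growth order. For large n, n^a · (log n)^b dominates n^a' · (log n)^b' iff a > a', or (a = a' and b > b'). Ranking the 5 terms shows the dominant one is n^(5/2) · (log n)^3. Hence f(n) ∈ Θ(n^(5/2) · (log n)^3).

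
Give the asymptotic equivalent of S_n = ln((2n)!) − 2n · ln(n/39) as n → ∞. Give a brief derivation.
S_n ~ 2n · (ln 78 − 1) + O(ln n)

Stirling: ln((2n)!) = 2n ln(2n) − 2n + O(ln n).
  S_n = 2n ln(2n) − 2n − 2n ln(n/39) + O(ln n)
      = 2n ln(2n) − 2n ln n + 2n ln 39 − 2n + O(ln n)
      = 2n ln 2 + 2n ln 39 − 2n + O(ln n)
      = 2n (ln 78 − 1) + O(ln n).
Numerically ln(78) − 1 ≈ 3.3567.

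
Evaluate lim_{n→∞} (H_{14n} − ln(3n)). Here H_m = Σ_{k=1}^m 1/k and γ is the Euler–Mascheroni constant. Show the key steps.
lim = ln(14/3) + γ

By Euler-Maclaurin, H_m = ln m + γ + O(1/m). So
  H_{14n} − ln(3n) = ln(14n) + γ − ln(3n) + O(1/n)
                       = ln(14/3) + γ + O(1/n).
Hence the limit is ln(14/3) + γ.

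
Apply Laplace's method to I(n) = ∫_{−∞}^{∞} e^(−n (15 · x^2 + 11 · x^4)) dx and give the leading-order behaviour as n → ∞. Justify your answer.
I(n) ~ sqrt(π/(15n))

φ(x) = 15 · x^2 + 11 · x^4 has its unique global minimum at x* = 0 (since φ'(x) = 30x + 44x^3 = 0 only at x = 0 for real x with both coefficients positive, and φ → ∞ as |x| → ∞). At x* = 0, φ(0) = 0 and φ''(0) = 30. Laplace's method then gives
  I(n) ~ sqrt(2π / (n · φ''(0))) · e^(−n φ(0)) = sqrt(2π / (30n)) = sqrt(π/(15n)).
The 11 · x^4 term contributes only at subleading order (an O(1/n) relative correction).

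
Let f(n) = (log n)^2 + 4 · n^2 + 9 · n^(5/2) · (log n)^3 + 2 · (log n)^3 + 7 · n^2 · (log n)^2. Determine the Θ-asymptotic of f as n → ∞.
f(n) ∈ Θ(n^(5/2) · (log n)^3)

Compare the terms by growth order. For large n, n^a · (log n)^b dominates n^a' · (log n)^b' iff a > a', or (a = a' and b > b'). Ranking the 5 terms shows the dominant one is 9 · n^(5/2) · (log n)^3. Hence f(n) ∈ Θ(n^(5/2) · (log n)^3).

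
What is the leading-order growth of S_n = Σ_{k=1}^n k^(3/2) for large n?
S_n ~ (2/5) · n^(5/2)

Integral comparison: Σ_{k=1}^n k^(3/2) = ∫_0^n x^(3/2) dx + O(n^(3/2)). The integral is n^(1 + 3/2) / (1 + 3/2) = n^((3+2)/2) / ((3+2)/2) = (2/5) · n^(5/2).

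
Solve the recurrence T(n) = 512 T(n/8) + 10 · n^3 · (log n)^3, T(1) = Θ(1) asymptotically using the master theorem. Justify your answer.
T(n) = Θ(n^3 · (log n)^4)

Here log_8 512 = 3 and f(n) = 10 · n^3 · (log n)^3 = Θ(n^(log_8 512) · (log n)^3). This is the extended Case 2 of the master theorem (f matches the critical exponent up to log factors), giving T(n) = Θ(n^(log_8 512) · (log n)^(3+1)) = Θ(n^3 · (log n)^4).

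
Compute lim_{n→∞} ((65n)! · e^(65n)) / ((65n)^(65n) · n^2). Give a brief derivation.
lim = 0

Stirling: (65n)! ~ sqrt(2π·65n) · (65n/e)^(65n). Hence
  (65n)! · e^(65n) / (65n)^(65n) ~ sqrt(2π·65n).
Dividing by n^2: sqrt(2π·65n) / n^2 = sqrt(2π·65) · n^((1−4)/2), so the expression behaves like sqrt(2π·65) · n^((1−4)/2) → 0.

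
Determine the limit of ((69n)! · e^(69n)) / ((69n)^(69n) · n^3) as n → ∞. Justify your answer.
lim = 0

Stirling: (69n)! ~ sqrt(2π·69n) · (69n/e)^(69n). Hence
  (69n)! · e^(69n) / (69n)^(69n) ~ sqrt(2π·69n).
Dividing by n^3: sqrt(2π·69n) / n^3 = sqrt(2π·69) · n^((1−6)/2), so the expression behaves like sqrt(2π·69) · n^((1−6)/2) → 0.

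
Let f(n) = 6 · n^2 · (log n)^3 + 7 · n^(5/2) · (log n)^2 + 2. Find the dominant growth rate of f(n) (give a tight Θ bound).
f(n) ∈ Θ(n^(5/2) · (log n)^2)

Compare the terms by growth order. For large n, n^a · (log n)^b dominates n^a' · (log n)^b' iff a > a', or (a = a' and b > b'). Ranking the 3 terms shows the dominant one is 7 · n^(5/2) · (log n)^2. Hence f(n) ∈ Θ(n^(5/2) · (log n)^2).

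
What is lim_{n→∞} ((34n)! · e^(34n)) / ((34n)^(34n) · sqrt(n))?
lim = sqrt(2π·34)

Stirling: (34n)! ~ sqrt(2π·34n) · (34n/e)^(34n). Hence
  (34n)! · e^(34n) / (34n)^(34n) ~ sqrt(2π·34n).
Dividing by sqrt(n): sqrt(2π·34n) / sqrt(n) = sqrt(2π·34) · n^((1−1)/2), so the limit is sqrt(2π·34).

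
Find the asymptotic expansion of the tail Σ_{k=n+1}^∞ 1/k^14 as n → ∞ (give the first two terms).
Σ_{k>n} 1/k^14 = 1/(13 · n^13) − 1/(2 · n^14) + O(1/n^15)

Compare to the integral: ∫_{n}^∞ x^(−14) dx = [−x^(−13)/13]_{n}^∞ = 1/((14−1)·n^13). The Euler-Maclaurin correction adds −f(n)/2 = −1/(2·n^14). Euler-Maclaurin then gives
  Σ_{k>n} 1/k^14 = ∫_{n}^∞ dx/x^14 − 1/(2·n^14) + O(1/n^15).
(Equivalently this is ζ(14) − Σ_{k≤n} 1/k^14.)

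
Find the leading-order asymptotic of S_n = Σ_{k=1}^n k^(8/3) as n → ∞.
S_n ~ (3/11) · n^(11/3)

Integral comparison: Σ_{k=1}^n k^(8/3) = ∫_0^n x^(8/3) dx + O(n^(8/3)). The integral is n^(1 + 8/3) / (1 + 8/3) = n^((8+3)/3) / ((8+3)/3) = (3/11) · n^(11/3).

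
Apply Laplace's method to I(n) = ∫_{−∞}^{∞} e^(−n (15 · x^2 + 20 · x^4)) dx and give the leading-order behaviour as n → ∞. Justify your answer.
I(n) ~ sqrt(π/(15n))

φ(x) = 15 · x^2 + 20 · x^4 has its unique global minimum at x* = 0 (since φ'(x) = 30x + 80x^3 = 0 only at x = 0 for real x with both coefficients positive, and φ → ∞ as |x| → ∞). At x* = 0, φ(0) = 0 and φ''(0) = 30. Laplace's method then gives
  I(n) ~ sqrt(2π / (n · φ''(0))) · e^(−n φ(0)) = sqrt(2π / (30n)) = sqrt(π/(15n)).
The 20 · x^4 term contributes only at subleading order (an O(1/n) relative correction).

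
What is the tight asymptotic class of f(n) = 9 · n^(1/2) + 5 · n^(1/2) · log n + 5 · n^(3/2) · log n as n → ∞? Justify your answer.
f(n) ∈ Θ(n^(3/2) · log n)

Compare the terms by growth order. For large n, n^a · (log n)^b dominates n^a' · (log n)^b' iff a > a', or (a = a' and b > b'). Ranking the 3 terms shows the dominant one is 5 · n^(3/2) · log n. Hence f(n) ∈ Θ(n^(3/2) · log n).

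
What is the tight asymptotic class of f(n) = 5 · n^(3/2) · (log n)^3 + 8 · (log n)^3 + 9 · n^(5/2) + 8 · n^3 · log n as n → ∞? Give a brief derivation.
f(n) ∈ Θ(n^3 · log n)

Compare the terms by growth order. For large n, n^a · (log n)^b dominates n^a' · (log n)^b' iff a > a', or (a = a' and b > b'). Ranking the 4 terms shows the dominant one is 8 · n^3 · log n. Hence f(n) ∈ Θ(n^3 · log n).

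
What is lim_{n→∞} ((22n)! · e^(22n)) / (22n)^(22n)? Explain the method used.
lim = ∞

Stirling: (22n)! ~ sqrt(2π·22n) · (22n/e)^(22n). Hence
  (22n)! · e^(22n) / (22n)^(22n) ~ sqrt(2π·22n) = sqrt(2π·22) · sqrt(n) → ∞.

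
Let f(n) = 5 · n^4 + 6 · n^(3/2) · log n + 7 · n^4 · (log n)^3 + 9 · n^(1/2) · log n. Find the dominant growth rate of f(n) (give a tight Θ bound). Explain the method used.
f(n) ∈ Θ(n^4 · (log n)^3)

Compare the terms by growth order. For large n, n^a · (log n)^b dominates n^a' · (log n)^b' iff a > a', or (a = a' and b > b'). Ranking the 4 terms shows the dominant one is 7 · n^4 · (log n)^3. Hence f(n) ∈ Θ(n^4 · (log n)^3).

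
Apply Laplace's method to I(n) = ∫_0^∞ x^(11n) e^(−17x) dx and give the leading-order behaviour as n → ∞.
I(n) ~ (sqrt(2π·11n) / 17) · (11n/(17e))^(11n)

Write the integrand as exp(11n ln x − 17x) and set f(x) = 11n ln x − 17x. Then f'(x) = 11n/x − 17 = 0 at x* = 11n/17, and f''(x*) = −11n/x*^2 = −17^2/(11n). Laplace's method (interior maximum) gives
  I(n) ~ e^(f(x*)) · sqrt(2π / |f''(x*)|)
        = exp(11n ln(11n/17) − 11n) · sqrt(2π · 11n / 17^2)
        = (11n/17)^(11n) e^(−11n) · sqrt(2π·11n) / 17
        = (sqrt(2π·11n) / 17) · (11n/(17e))^(11n).
This matches Γ(11n+1)/17^(11n+1) with Stirling applied to Γ.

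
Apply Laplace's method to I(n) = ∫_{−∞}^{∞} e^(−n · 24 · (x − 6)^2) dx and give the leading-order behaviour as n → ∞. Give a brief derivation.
I(n) = sqrt(π/(24n))

Here φ(x) = 24 · (x − 6)^2 has its unique minimum at x* = 6 with φ(x*) = 0 and φ''(x*) = 48. Laplace's method gives
  I(n) ~ e^(−n φ(x*)) · sqrt(2π / (n · φ''(x*))) = sqrt(2π / (48n)) = sqrt(π/(24n)).
This is exact: substituting u = (x − 6)·sqrt(24n) gives I(n) = (1/sqrt(24n)) ∫_{−∞}^{∞} e^(−u^2) du = sqrt(π/(24n)).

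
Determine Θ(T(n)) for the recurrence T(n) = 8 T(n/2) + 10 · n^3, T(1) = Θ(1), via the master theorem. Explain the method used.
T(n) = Θ(n^3 log n)

log_2 8 = 3, and f(n) = 10 · n^3 = Θ(n^(log_2 8)). This is Case 2 of the master theorem: T(n) = Θ(f(n) · log n) = Θ(n^3 log n).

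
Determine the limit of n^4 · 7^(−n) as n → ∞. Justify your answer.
lim = 0

Exponentials with base > 1 dominate every fixed polynomial: for any fixed c, n^c / 7^n → 0 as n → ∞ (e.g. by the ratio test, or by writing 7^n = e^(n ln 7) and noting e^(n ln 7) / n^c → ∞). Hence n^4 · 7^(−n) = n^4 / 7^n → 0.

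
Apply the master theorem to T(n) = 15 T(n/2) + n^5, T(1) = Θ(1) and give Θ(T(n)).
T(n) = Θ(n^5)

log_2 15 ≈ 3.907. f(n) = n^5 dominates n^(log_2 15) since 5 > 3.907, and the regularity condition a·f(n/b) = 15·(n/2)^5 = (15/32)·n^5 ≤ c·f(n) holds with c = 15/32 ≈ 0.469 < 1. So this is Case 3: T(n) = Θ(f(n)) = Θ(n^5).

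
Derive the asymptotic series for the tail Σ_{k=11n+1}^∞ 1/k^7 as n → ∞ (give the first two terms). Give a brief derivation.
Σ_{k>11n} 1/k^7 = 1/(6 · (11n)^6) − 1/(2 · (11n)^7) + O(1/(11n)^8)

Compare to the integral: ∫_{11n}^∞ x^(−7) dx = [−x^(−6)/6]_{11n}^∞ = 1/((7−1)·(11n)^6). The Euler-Maclaurin correction adds −f(11n)/2 = −1/(2·(11n)^7). Euler-Maclaurin then gives
  Σ_{k>11n} 1/k^7 = ∫_{11n}^∞ dx/x^7 − 1/(2·(11n)^7) + O(1/(11n)^8).
(Equivalently this is ζ(7) − Σ_{k≤11n} 1/k^7.)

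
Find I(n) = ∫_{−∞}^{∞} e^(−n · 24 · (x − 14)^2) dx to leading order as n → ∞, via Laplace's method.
I(n) = sqrt(π/(24n))

Here φ(x) = 24 · (x − 14)^2 has its unique minimum at x* = 14 with φ(x*) = 0 and φ''(x*) = 48. Laplace's method gives
  I(n) ~ e^(−n φ(x*)) · sqrt(2π / (n · φ''(x*))) = sqrt(2π / (48n)) = sqrt(π/(24n)).
This is exact: substituting u = (x − 14)·sqrt(24n) gives I(n) = (1/sqrt(24n)) ∫_{−∞}^{∞} e^(−u^2) du = sqrt(π/(24n)).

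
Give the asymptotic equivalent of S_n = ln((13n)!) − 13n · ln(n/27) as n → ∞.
S_n ~ 13n · (ln 351 − 1) + O(ln n)

Stirling: ln((13n)!) = 13n ln(13n) − 13n + O(ln n).
  S_n = 13n ln(13n) − 13n − 13n ln(n/27) + O(ln n)
      = 13n ln(13n) − 13n ln n + 13n ln 27 − 13n + O(ln n)
      = 13n ln 13 + 13n ln 27 − 13n + O(ln n)
      = 13n (ln 351 − 1) + O(ln n).
Numerically ln(351) − 1 ≈ 4.8608.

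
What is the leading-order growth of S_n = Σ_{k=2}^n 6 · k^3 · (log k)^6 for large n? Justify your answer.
S_n ~ 3 · n^4 · (log n)^6 / 2

By integral comparison, S_n = ∫_1^n 6 · x^3 · (log x)^6 dx + O(n^3 · (log n)^6). For the integral, the leading term of ∫_1^n x^3 (log x)^6 dx is n^4/4 · (log n)^6 (by repeated integration by parts; each step lowers the log-exponent and produces a relatively O(1/log n) correction). Hence S_n ~ 3 · n^4 · (log n)^6 / 2.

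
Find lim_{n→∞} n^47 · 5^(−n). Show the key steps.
lim = 0

Exponentials with base > 1 dominate every fixed polynomial: for any fixed c, n^c / 5^n → 0 as n → ∞ (e.g. by the ratio test, or by writing 5^n = e^(n ln 5) and noting e^(n ln 5) / n^c → ∞). Hence n^47 · 5^(−n) = n^47 / 5^n → 0.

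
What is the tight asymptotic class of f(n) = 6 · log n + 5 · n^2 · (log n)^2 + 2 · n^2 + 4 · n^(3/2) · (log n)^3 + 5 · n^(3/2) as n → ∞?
f(n) ∈ Θ(n^2 · (log n)^2)

Compare the terms by growth order. For large n, n^a · (log n)^b dominates n^a' · (log n)^b' iff a > a', or (a = a' and b > b'). Ranking the 5 terms shows the dominant one is 5 · n^2 · (log n)^2. Hence f(n) ∈ Θ(n^2 · (log n)^2).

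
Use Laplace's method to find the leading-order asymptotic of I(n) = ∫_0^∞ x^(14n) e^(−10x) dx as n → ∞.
I(n) ~ (sqrt(2π·14n) / 10) · (14n/(10e))^(14n)

Write the integrand as exp(14n ln x − 10x) and set f(x) = 14n ln x − 10x. Then f'(x) = 14n/x − 10 = 0 at x* = 14n/10, and f''(x*) = −14n/x*^2 = −10^2/(14n). Laplace's method (interior maximum) gives
  I(n) ~ e^(f(x*)) · sqrt(2π / |f''(x*)|)
        = exp(14n ln(14n/10) − 14n) · sqrt(2π · 14n / 10^2)
        = (14n/10)^(14n) e^(−14n) · sqrt(2π·14n) / 10
        = (sqrt(2π·14n) / 10) · (14n/(10e))^(14n).
This matches Γ(14n+1)/10^(14n+1) with Stirling applied to Γ.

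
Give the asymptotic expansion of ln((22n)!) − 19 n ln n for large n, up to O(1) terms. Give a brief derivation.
ln((22n)!) − 19 n ln n = 3 n ln n + 22(ln 22 − 1) n + (1/2) ln(2π·22n) + O(1/n)

Stirling: ln((22n)!) = 22n ln(22n) − 22n + (1/2) ln(2π·22n) + O(1/n).
Expand 22n ln(22n) = 22n (ln n + ln 22) = 22n ln n + 22n ln 22.
Subtract 19n ln n: leading term is (22 − 19) n ln n = 3 n ln n. The next term is 22n ln 22 − 22n = 22(ln 22 − 1) n. Then the (1/2) ln(2π·22n) correction.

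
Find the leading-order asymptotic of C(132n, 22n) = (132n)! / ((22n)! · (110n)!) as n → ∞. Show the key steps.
C(132n, 22n) ~ (46656/3125)^(22n) · sqrt(3/(5π·22n))

Write N = 22n. Apply Stirling to each factorial:
  (6N)! ~ sqrt(2π·6N) · (6N/e)^(6N),
  N! ~ sqrt(2π N) · (N/e)^N,
  (5N)! ~ sqrt(2π·5N) · (5N/e)^(5N).
The exponential factors combine to (6N)^(6N) / (N^N · (5N)^(5N)) = 6^(6N)/5^(5N) = (6^6/5^5)^N = (46656/3125)^N.
The square-root prefactors combine to sqrt(2π·6N) / (sqrt(2π N)·sqrt(2π·5N)) = sqrt(6 / (2π·5·N)) = sqrt(3/(5π·22n)).
Substituting N = 22n: C(132n, 22n) ~ (46656/3125)^(22n) · sqrt(3/(5π·22n)).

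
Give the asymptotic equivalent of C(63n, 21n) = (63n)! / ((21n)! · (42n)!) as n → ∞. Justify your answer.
C(63n, 21n) ~ (27/4)^(21n) · sqrt(3/(4π·21n))

Write N = 21n. Apply Stirling to each factorial:
  (3N)! ~ sqrt(2π·3N) · (3N/e)^(3N),
  N! ~ sqrt(2π N) · (N/e)^N,
  (2N)! ~ sqrt(2π·2N) · (2N/e)^(2N).
The exponential factors combine to (3N)^(3N) / (N^N · (2N)^(2N)) = 3^(3N)/2^(2N) = (3^3/2^2)^N = (27/4)^N.
The square-root prefactors combine to sqrt(2π·3N) / (sqrt(2π N)·sqrt(2π·2N)) = sqrt(3 / (2π·2·N)) = sqrt(3/(4π·21n)).
Substituting N = 21n: C(63n, 21n) ~ (27/4)^(21n) · sqrt(3/(4π·21n)).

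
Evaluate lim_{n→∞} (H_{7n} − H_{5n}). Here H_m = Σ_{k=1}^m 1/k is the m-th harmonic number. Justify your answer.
lim = ln(7/5)

Euler-Maclaurin gives H_m = ln m + γ + 1/(2m) + O(1/m^2). The γ and O(1/m) terms cancel in the difference:
  H_{7n} − H_{5n} = ln(7n) − ln(5n) + O(1/n) = ln(7/5) + O(1/n).
Hence the limit is ln(7/5).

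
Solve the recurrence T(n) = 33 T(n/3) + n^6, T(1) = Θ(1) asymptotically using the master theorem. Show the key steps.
T(n) = Θ(n^6)

log_3 33 ≈ 3.183. f(n) = n^6 dominates n^(log_3 33) since 6 > 3.183, and the regularity condition a·f(n/b) = 33·(n/3)^6 = (33/729)·n^6 ≤ c·f(n) holds with c = 33/729 ≈ 0.0453 < 1. So this is Case 3: T(n) = Θ(f(n)) = Θ(n^6).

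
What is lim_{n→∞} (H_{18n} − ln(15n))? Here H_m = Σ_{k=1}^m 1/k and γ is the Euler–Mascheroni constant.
lim = ln(6/5) + γ

By Euler-Maclaurin, H_m = ln m + γ + O(1/m). So
  H_{18n} − ln(15n) = ln(18n) + γ − ln(15n) + O(1/n)
                       = ln(18/15) + γ + O(1/n).
Hence the limit is ln(18/15) + γ (= ln(6/5)).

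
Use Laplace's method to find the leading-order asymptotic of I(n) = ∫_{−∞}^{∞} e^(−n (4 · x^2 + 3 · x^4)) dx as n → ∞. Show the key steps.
I(n) ~ sqrt(π/(4n))

φ(x) = 4 · x^2 + 3 · x^4 has its unique global minimum at x* = 0 (since φ'(x) = 8x + 12x^3 = 0 only at x = 0 for real x with both coefficients positive, and φ → ∞ as |x| → ∞). At x* = 0, φ(0) = 0 and φ''(0) = 8. Laplace's method then gives
  I(n) ~ sqrt(2π / (n · φ''(0))) · e^(−n φ(0)) = sqrt(2π / (8n)) = sqrt(π/(4n)).
The 3 · x^4 term contributes only at subleading order (an O(1/n) relative correction).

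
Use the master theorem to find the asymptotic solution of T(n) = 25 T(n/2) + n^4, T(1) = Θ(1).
T(n) = Θ(n^(log_2 25))

Master theorem: compare f(n) = n^4 to n^(log_2 25) where log_2 25 ≈ 4.644. Since 4 < log_2 25, we have f(n) = O(n^(log_2 25 − ε)) for some ε > 0 — Case 1. Hence T(n) = Θ(n^(log_2 25)).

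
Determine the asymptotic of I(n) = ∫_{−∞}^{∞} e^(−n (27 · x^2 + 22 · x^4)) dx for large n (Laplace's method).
I(n) ~ sqrt(π/(27n))

φ(x) = 27 · x^2 + 22 · x^4 has its unique global minimum at x* = 0 (since φ'(x) = 54x + 88x^3 = 0 only at x = 0 for real x with both coefficients positive, and φ → ∞ as |x| → ∞). At x* = 0, φ(0) = 0 and φ''(0) = 54. Laplace's method then gives
  I(n) ~ sqrt(2π / (n · φ''(0))) · e^(−n φ(0)) = sqrt(2π / (54n)) = sqrt(π/(27n)).
The 22 · x^4 term contributes only at subleading order (an O(1/n) relative correction).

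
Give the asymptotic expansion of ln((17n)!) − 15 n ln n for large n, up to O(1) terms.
ln((17n)!) − 15 n ln n = 2 n ln n + 17(ln 17 − 1) n + (1/2) ln(2π·17n) + O(1/n)

Stirling: ln((17n)!) = 17n ln(17n) − 17n + (1/2) ln(2π·17n) + O(1/n).
Expand 17n ln(17n) = 17n (ln n + ln 17) = 17n ln n + 17n ln 17.
Subtract 15n ln n: leading term is (17 − 15) n ln n = 2 n ln n. The next term is 17n ln 17 − 17n = 17(ln 17 − 1) n. Then the (1/2) ln(2π·17n) correction.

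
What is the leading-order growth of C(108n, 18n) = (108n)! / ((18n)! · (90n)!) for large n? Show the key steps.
C(108n, 18n) ~ (46656/3125)^(18n) · sqrt(3/(5π·18n))

Write N = 18n. Apply Stirling to each factorial:
  (6N)! ~ sqrt(2π·6N) · (6N/e)^(6N),
  N! ~ sqrt(2π N) · (N/e)^N,
  (5N)! ~ sqrt(2π·5N) · (5N/e)^(5N).
The exponential factors combine to (6N)^(6N) / (N^N · (5N)^(5N)) = 6^(6N)/5^(5N) = (6^6/5^5)^N = (46656/3125)^N.
The square-root prefactors combine to sqrt(2π·6N) / (sqrt(2π N)·sqrt(2π·5N)) = sqrt(6 / (2π·5·N)) = sqrt(3/(5π·18n)).
Substituting N = 18n: C(108n, 18n) ~ (46656/3125)^(18n) · sqrt(3/(5π·18n)).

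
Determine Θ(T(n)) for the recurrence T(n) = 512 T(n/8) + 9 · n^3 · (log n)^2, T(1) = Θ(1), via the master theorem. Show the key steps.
T(n) = Θ(n^3 · (log n)^3)

Here log_8 512 = 3 and f(n) = 9 · n^3 · (log n)^2 = Θ(n^(log_8 512) · (log n)^2). This is the extended Case 2 of the master theorem (f matches the critical exponent up to log factors), giving T(n) = Θ(n^(log_8 512) · (log n)^(2+1)) = Θ(n^3 · (log n)^3).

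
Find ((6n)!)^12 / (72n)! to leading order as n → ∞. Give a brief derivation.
((6n)!)^12/(72n)! ~ ((2π·6n)^(11/2) / sqrt(12)) · 12^(−12·6n)  →  0

Write N = 6n. Stirling: N! ~ sqrt(2π N)(N/e)^N and (12N)! ~ sqrt(2π·12N)·(12N/e)^(12N).
  (N!)^12/(12N)! ~ (2π N)^(12/2) (N/e)^(12N) / [sqrt(2π·12N) (12N/e)^(12N)]
     = (2π N)^(12/2) / sqrt(2π·12N) · (N/(12N))^(12N)
     = (2π N)^((12−1)/2) / sqrt(12) · 12^(−12N).
Since 12^12 > 1, the factor 12^(−12N) decays exponentially, so the ratio → 0. Substituting N = 6n gives the stated form.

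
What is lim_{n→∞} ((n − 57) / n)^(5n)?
lim = e^(−285)

Rewrite as (1 − 57/n)^(5n). By the standard limit (1 + x/n)^n → e^x, we have (1 − 57/n)^n → e^(−57), and raising to the 5th power gives e^(−285).
More precisely, ln[(1 − 57/n)^(5n)] = 5n · ln(1 − 57/n) = 5n · (-57/n + O(1/n^2)) = -285 + O(1/n) → -285.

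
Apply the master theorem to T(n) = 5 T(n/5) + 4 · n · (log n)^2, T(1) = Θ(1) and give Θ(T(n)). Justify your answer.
T(n) = Θ(n · (log n)^3)

Here log_5 5 = 1 and f(n) = 4 · n · (log n)^2 = Θ(n^(log_5 5) · (log n)^2). This is the extended Case 2 of the master theorem (f matches the critical exponent up to log factors), giving T(n) = Θ(n^(log_5 5) · (log n)^(2+1)) = Θ(n · (log n)^3).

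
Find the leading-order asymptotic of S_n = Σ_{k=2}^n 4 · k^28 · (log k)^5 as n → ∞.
S_n ~ 4 · n^29 · (log n)^5 / 29

By integral comparison, S_n = ∫_1^n 4 · x^28 · (log x)^5 dx + O(n^28 · (log n)^5). For the integral, the leading term of ∫_1^n x^28 (log x)^5 dx is n^29/29 · (log n)^5 (by repeated integration by parts; each step lowers the log-exponent and produces a relatively O(1/log n) correction). Hence S_n ~ 4 · n^29 · (log n)^5 / 29.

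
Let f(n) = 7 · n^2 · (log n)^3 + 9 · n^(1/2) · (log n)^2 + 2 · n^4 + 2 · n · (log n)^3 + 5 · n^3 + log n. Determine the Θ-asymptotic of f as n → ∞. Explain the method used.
f(n) ∈ Θ(n^4)

Compare the terms by growth order. For large n, n^a · (log n)^b dominates n^a' · (log n)^b' iff a > a', or (a = a' and b > b'). Ranking the 6 terms shows the dominant one is 2 · n^4. Hence f(n) ∈ Θ(n^4).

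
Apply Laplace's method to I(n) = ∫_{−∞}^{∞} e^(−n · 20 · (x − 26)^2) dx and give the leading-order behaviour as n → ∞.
I(n) = sqrt(π/(20n))

Here φ(x) = 20 · (x − 26)^2 has its unique minimum at x* = 26 with φ(x*) = 0 and φ''(x*) = 40. Laplace's method gives
  I(n) ~ e^(−n φ(x*)) · sqrt(2π / (n · φ''(x*))) = sqrt(2π / (40n)) = sqrt(π/(20n)).
This is exact: substituting u = (x − 26)·sqrt(20n) gives I(n) = (1/sqrt(20n)) ∫_{−∞}^{∞} e^(−u^2) du = sqrt(π/(20n)).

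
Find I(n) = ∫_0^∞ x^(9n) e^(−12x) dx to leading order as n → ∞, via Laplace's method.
I(n) ~ (sqrt(2π·9n) / 12) · (9n/(12e))^(9n)

Write the integrand as exp(9n ln x − 12x) and set f(x) = 9n ln x − 12x. Then f'(x) = 9n/x − 12 = 0 at x* = 9n/12, and f''(x*) = −9n/x*^2 = −12^2/(9n). Laplace's method (interior maximum) gives
  I(n) ~ e^(f(x*)) · sqrt(2π / |f''(x*)|)
        = exp(9n ln(9n/12) − 9n) · sqrt(2π · 9n / 12^2)
        = (9n/12)^(9n) e^(−9n) · sqrt(2π·9n) / 12
        = (sqrt(2π·9n) / 12) · (9n/(12e))^(9n).
This matches Γ(9n+1)/12^(9n+1) with Stirling applied to Γ.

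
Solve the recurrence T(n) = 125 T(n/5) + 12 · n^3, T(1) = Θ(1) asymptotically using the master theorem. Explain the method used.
T(n) = Θ(n^3 log n)

log_5 125 = 3, and f(n) = 12 · n^3 = Θ(n^(log_5 125)). This is Case 2 of the master theorem: T(n) = Θ(f(n) · log n) = Θ(n^3 log n).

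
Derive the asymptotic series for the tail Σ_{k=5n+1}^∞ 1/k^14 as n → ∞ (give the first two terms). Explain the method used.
Σ_{k>5n} 1/k^14 = 1/(13 · (5n)^13) − 1/(2 · (5n)^14) + O(1/(5n)^15)

Compare to the integral: ∫_{5n}^∞ x^(−14) dx = [−x^(−13)/13]_{5n}^∞ = 1/((14−1)·(5n)^13). The Euler-Maclaurin correction adds −f(5n)/2 = −1/(2·(5n)^14). Euler-Maclaurin then gives
  Σ_{k>5n} 1/k^14 = ∫_{5n}^∞ dx/x^14 − 1/(2·(5n)^14) + O(1/(5n)^15).
(Equivalently this is ζ(14) − Σ_{k≤5n} 1/k^14.)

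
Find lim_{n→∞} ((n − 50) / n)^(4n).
lim = e^(−200)

Rewrite as (1 − 50/n)^(4n). By the standard limit (1 + x/n)^n → e^x, we have (1 − 50/n)^n → e^(−50), and raising to the 4th power gives e^(−200).
More precisely, ln[(1 − 50/n)^(4n)] = 4n · ln(1 − 50/n) = 4n · (-50/n + O(1/n^2)) = -200 + O(1/n) → -200.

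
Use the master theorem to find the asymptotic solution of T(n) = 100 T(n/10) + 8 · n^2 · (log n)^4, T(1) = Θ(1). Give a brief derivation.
T(n) = Θ(n^2 · (log n)^5)

Here log_10 100 = 2 and f(n) = 8 · n^2 · (log n)^4 = Θ(n^(log_10 100) · (log n)^4). This is the extended Case 2 of the master theorem (f matches the critical exponent up to log factors), giving T(n) = Θ(n^(log_10 100) · (log n)^(4+1)) = Θ(n^2 · (log n)^5).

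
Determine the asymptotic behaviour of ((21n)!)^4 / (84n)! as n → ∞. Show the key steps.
((21n)!)^4/(84n)! ~ ((2π·21n)^(3/2) / 2) · 4^(−4·21n)  →  0

Write N = 21n. Stirling: N! ~ sqrt(2π N)(N/e)^N and (4N)! ~ sqrt(2π·4N)·(4N/e)^(4N).
  (N!)^4/(4N)! ~ (2π N)^(4/2) (N/e)^(4N) / [sqrt(2π·4N) (4N/e)^(4N)]
     = (2π N)^(4/2) / sqrt(2π·4N) · (N/(4N))^(4N)
     = (2π N)^((4−1)/2) / 2 · 4^(−4N).
Since 4^4 > 1, the factor 4^(−4N) decays exponentially, so the ratio → 0. Substituting N = 21n gives the stated form.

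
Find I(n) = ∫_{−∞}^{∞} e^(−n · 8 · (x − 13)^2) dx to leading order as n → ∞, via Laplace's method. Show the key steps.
I(n) = sqrt(π/(8n))

Here φ(x) = 8 · (x − 13)^2 has its unique minimum at x* = 13 with φ(x*) = 0 and φ''(x*) = 16. Laplace's method gives
  I(n) ~ e^(−n φ(x*)) · sqrt(2π / (n · φ''(x*))) = sqrt(2π / (16n)) = sqrt(π/(8n)).
This is exact: substituting u = (x − 13)·sqrt(8n) gives I(n) = (1/sqrt(8n)) ∫_{−∞}^{∞} e^(−u^2) du = sqrt(π/(8n)).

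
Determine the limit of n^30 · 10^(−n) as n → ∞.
lim = 0

Exponentials with base > 1 dominate every fixed polynomial: for any fixed c, n^c / 10^n → 0 as n → ∞ (e.g. by the ratio test, or by writing 10^n = e^(n ln 10) and noting e^(n ln 10) / n^c → ∞). Hence n^30 · 10^(−n) = n^30 / 10^n → 0.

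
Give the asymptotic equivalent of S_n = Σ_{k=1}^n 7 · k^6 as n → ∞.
S_n ~ n^7

By integral comparison (Euler-Maclaurin), Σ_{k=1}^n 7 · k^6 = 7 · ∫_0^n x^6 dx + O(n^6) = 7 · n^7/7 = n^7 + O(n^6). (Equivalently, Faulhaber's formula gives the same leading term.)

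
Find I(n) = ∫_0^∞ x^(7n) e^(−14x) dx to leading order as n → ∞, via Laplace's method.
I(n) ~ (sqrt(2π·7n) / 14) · (7n/(14e))^(7n)

Write the integrand as exp(7n ln x − 14x) and set f(x) = 7n ln x − 14x. Then f'(x) = 7n/x − 14 = 0 at x* = 7n/14, and f''(x*) = −7n/x*^2 = −14^2/(7n). Laplace's method (interior maximum) gives
  I(n) ~ e^(f(x*)) · sqrt(2π / |f''(x*)|)
        = exp(7n ln(7n/14) − 7n) · sqrt(2π · 7n / 14^2)
        = (7n/14)^(7n) e^(−7n) · sqrt(2π·7n) / 14
        = (sqrt(2π·7n) / 14) · (7n/(14e))^(7n).
This matches Γ(7n+1)/14^(7n+1) with Stirling applied to Γ.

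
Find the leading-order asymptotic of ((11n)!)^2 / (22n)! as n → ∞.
((11n)!)^2/(22n)! ~ ((2π·11n)^(1/2) / sqrt(2)) · 2^(−2·11n)  →  0

Write N = 11n. Stirling: N! ~ sqrt(2π N)(N/e)^N and (2N)! ~ sqrt(2π·2N)·(2N/e)^(2N).
  (N!)^2/(2N)! ~ (2π N)^(2/2) (N/e)^(2N) / [sqrt(2π·2N) (2N/e)^(2N)]
     = (2π N)^(2/2) / sqrt(2π·2N) · (N/(2N))^(2N)
     = (2π N)^((2−1)/2) / sqrt(2) · 2^(−2N).
Since 2^2 > 1, the factor 2^(−2N) decays exponentially, so the ratio → 0. Substituting N = 11n gives the stated form.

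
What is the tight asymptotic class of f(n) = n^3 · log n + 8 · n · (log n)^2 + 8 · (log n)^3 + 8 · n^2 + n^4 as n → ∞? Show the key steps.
f(n) ∈ Θ(n^4)

Compare the terms by growth order. For large n, n^a · (log n)^b dominates n^a' · (log n)^b' iff a > a', or (a = a' and b > b'). Ranking the 5 terms shows the dominant one is n^4. Hence f(n) ∈ Θ(n^4).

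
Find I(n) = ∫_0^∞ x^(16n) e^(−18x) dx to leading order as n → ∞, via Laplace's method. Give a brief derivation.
I(n) ~ (sqrt(2π·16n) / 18) · (16n/(18e))^(16n)

Write the integrand as exp(16n ln x − 18x) and set f(x) = 16n ln x − 18x. Then f'(x) = 16n/x − 18 = 0 at x* = 16n/18, and f''(x*) = −16n/x*^2 = −18^2/(16n). Laplace's method (interior maximum) gives
  I(n) ~ e^(f(x*)) · sqrt(2π / |f''(x*)|)
        = exp(16n ln(16n/18) − 16n) · sqrt(2π · 16n / 18^2)
        = (16n/18)^(16n) e^(−16n) · sqrt(2π·16n) / 18
        = (sqrt(2π·16n) / 18) · (16n/(18e))^(16n).
This matches Γ(16n+1)/18^(16n+1) with Stirling applied to Γ.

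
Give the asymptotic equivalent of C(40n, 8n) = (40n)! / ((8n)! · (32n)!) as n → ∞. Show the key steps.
C(40n, 8n) ~ (3125/256)^(8n) · sqrt(5/(8π·8n))

Write N = 8n. Apply Stirling to each factorial:
  (5N)! ~ sqrt(2π·5N) · (5N/e)^(5N),
  N! ~ sqrt(2π N) · (N/e)^N,
  (4N)! ~ sqrt(2π·4N) · (4N/e)^(4N).
The exponential factors combine to (5N)^(5N) / (N^N · (4N)^(4N)) = 5^(5N)/4^(4N) = (5^5/4^4)^N = (3125/256)^N.
The square-root prefactors combine to sqrt(2π·5N) / (sqrt(2π N)·sqrt(2π·4N)) = sqrt(5 / (2π·4·N)) = sqrt(5/(8π·8n)).
Substituting N = 8n: C(40n, 8n) ~ (3125/256)^(8n) · sqrt(5/(8π·8n)).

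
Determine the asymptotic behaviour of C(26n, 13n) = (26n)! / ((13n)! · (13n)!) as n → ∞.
C(26n, 13n) ~ (4)^(13n) · sqrt(1/(π·13n))

Write N = 13n. Apply Stirling to each factorial:
  (2N)! ~ sqrt(2π·2N) · (2N/e)^(2N),
  N! ~ sqrt(2π N) · (N/e)^N,
  (1N)! ~ sqrt(2π·1N) · (1N/e)^(1N).
The exponential factors combine to (2N)^(2N) / (N^N · (1N)^(1N)) = 2^(2N)/1^(1N) = (2^2/1^1)^N = (4)^N.
The square-root prefactors combine to sqrt(2π·2N) / (sqrt(2π N)·sqrt(2π·1N)) = sqrt(2 / (2π·1·N)) = sqrt(1/(π·13n)).
Substituting N = 13n: C(26n, 13n) ~ (4)^(13n) · sqrt(1/(π·13n)).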